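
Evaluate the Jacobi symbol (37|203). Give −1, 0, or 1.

-1

Reciprocity: 37 ≡ 1 and 203 ≡ 3 (mod 4), so (37/203) = +(203/37).
Reduce top mod 37: now compute (18/37).
Pull out 2: since 37 ≡ 5 (mod 8), (2/37) = -1.
Reciprocity: 9 ≡ 1 and 37 ≡ 1 (mod 4), so (9/37) = +(37/9).
Reduce top mod 9: now compute (1/9).
Reached (1/9) = 1. Collecting the sign flips along the way, the symbol is -1.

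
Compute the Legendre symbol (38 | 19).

First reduce: 38 ≡ 0 (mod 19).
Top reduces to 0: gcd > 1, so the symbol is 0.

0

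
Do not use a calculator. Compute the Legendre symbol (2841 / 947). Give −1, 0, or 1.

First reduce: 2841 ≡ 0 (mod 947).
Top reduces to 0: gcd > 1, so the symbol is 0.

0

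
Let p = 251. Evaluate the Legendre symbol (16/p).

Pull out 2^4: since 251 ≡ 3 (mod 8), (2/251) = -1, so (2/251)^4 = +1.
Reached (1/251) = 1. Collecting the sign flips along the way, the symbol is +1.

1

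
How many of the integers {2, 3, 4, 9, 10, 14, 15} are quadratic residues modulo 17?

4

(2/17) = +1 → QR.
(3/17) = -1 → non-residue.
(4/17) = +1 → QR.
(9/17) = +1 → QR.
(10/17) = -1 → non-residue.
(14/17) = -1 → non-residue.
(15/17) = +1 → QR.
Total quadratic residues among the 7: 4.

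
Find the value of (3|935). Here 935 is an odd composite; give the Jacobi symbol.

Reciprocity: 3 ≡ 3 and 935 ≡ 3 (mod 4), so (3/935) = −(935/3).
Reduce top mod 3: now compute (2/3).
Pull out 2: since 3 ≡ 3 (mod 8), (2/3) = -1.
Reached (1/3) = 1. Collecting the sign flips along the way, the symbol is +1.

1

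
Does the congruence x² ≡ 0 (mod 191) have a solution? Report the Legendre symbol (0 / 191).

Top reduces to 0: gcd > 1, so the symbol is 0.

0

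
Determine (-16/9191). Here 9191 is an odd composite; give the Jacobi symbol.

First reduce: -16 ≡ 9175 (mod 9191).
Reciprocity: 9175 ≡ 3 and 9191 ≡ 3 (mod 4), so (9175/9191) = −(9191/9175).
Reduce top mod 9175: now compute (16/9175).
Pull out 2^4: since 9175 ≡ 7 (mod 8), (2/9175) = +1, so (2/9175)^4 = +1.
Reached (1/9175) = 1. Collecting the sign flips along the way, the symbol is -1.

-1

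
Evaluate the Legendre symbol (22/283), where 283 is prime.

-1

Pull out 2: since 283 ≡ 3 (mod 8), (2/283) = -1.
Reciprocity: 11 ≡ 3 and 283 ≡ 3 (mod 4), so (11/283) = −(283/11).
Reduce top mod 11: now compute (8/11).
Pull out 2^3: since 11 ≡ 3 (mod 8), (2/11) = -1, so (2/11)^3 = -1.
Reached (1/11) = 1. Collecting the sign flips along the way, the symbol is -1.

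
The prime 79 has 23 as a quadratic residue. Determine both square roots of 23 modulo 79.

Since 79 ≡ 3 (mod 4), a square root of 23 is 23^((79+1)/4) = 23^20 mod 79.
Repeated squaring: 23^2≡55, 23^4≡23, 23^8≡55, 23^16≡23 (mod 79).
23^20 = 23^(16+4) ≡ 55 (mod 79).
Check: 55² = 3025 ≡ 23 (mod 79). The two roots are 24 and 55.

24, 55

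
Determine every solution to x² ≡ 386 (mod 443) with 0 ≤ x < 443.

Since 443 ≡ 3 (mod 4), a square root of 386 is 386^((443+1)/4) = 386^111 mod 443.
Repeated squaring: 386^2≡148, 386^4≡197, 386^8≡268, 386^16≡58, 386^32≡263, 386^64≡61 (mod 443).
386^111 = 386^(64+32+8+4+2+1) ≡ 51 (mod 443).
Check: 51² = 2601 ≡ 386 (mod 443). The two roots are 51 and 392.

51, 392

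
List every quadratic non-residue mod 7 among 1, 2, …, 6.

Square k = 1,…,3 (k and 7−k give the same square):
1²=1, 2²=4, 3²≡2 (mod 7).
The residues are {1, 2, 4}; the non-residues are the remaining 3 nonzero classes.

3,5,6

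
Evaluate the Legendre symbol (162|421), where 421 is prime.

-1

Pull out 2: since 421 ≡ 5 (mod 8), (2/421) = -1.
Reciprocity: 81 ≡ 1 and 421 ≡ 1 (mod 4), so (81/421) = +(421/81).
Reduce top mod 81: now compute (16/81).
Pull out 2^4: since 81 ≡ 1 (mod 8), (2/81) = +1, so (2/81)^4 = +1.
Reached (1/81) = 1. Collecting the sign flips along the way, the symbol is -1.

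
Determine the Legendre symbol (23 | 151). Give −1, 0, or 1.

Reciprocity: 23 ≡ 3 and 151 ≡ 3 (mod 4), so (23/151) = −(151/23).
Reduce top mod 23: now compute (13/23).
Reciprocity: 13 ≡ 1 and 23 ≡ 3 (mod 4), so (13/23) = +(23/13).
Reduce top mod 13: now compute (10/13).
Pull out 2: since 13 ≡ 5 (mod 8), (2/13) = -1.
Reciprocity: 5 ≡ 1 and 13 ≡ 1 (mod 4), so (5/13) = +(13/5).
Reduce top mod 5: now compute (3/5).
Reciprocity: 3 ≡ 3 and 5 ≡ 1 (mod 4), so (3/5) = +(5/3).
Reduce top mod 3: now compute (2/3).
Pull out 2: since 3 ≡ 3 (mod 8), (2/3) = -1.
Reached (1/3) = 1. Collecting the sign flips along the way, the symbol is -1.

-1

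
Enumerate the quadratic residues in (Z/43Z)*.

1,4,6,9,10,11,13,14,15,16,17,21,23,24,25,31,35,36,38,40,41

Square k = 1,…,21 (k and 43−k give the same square):
1²=1, 2²=4, 3²=9, 4²=16, 5²=25, 6²=36, 7²≡6, 8²≡21, 9²≡38, 10²≡14, 11²≡35, 12²≡15, 13²≡40, 14²≡24, 15²≡10, 16²≡41, 17²≡31, 18²≡23, 19²≡17, 20²≡13, 21²≡11 (mod 43).
So the quadratic residues mod 43 are {1, 4, 6, 9, 10, 11, 13, 14, 15, 16, 17, 21, 23, 24, 25, 31, 35, 36, 38, 40, 41}.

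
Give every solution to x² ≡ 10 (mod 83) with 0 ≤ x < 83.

33, 50

Since 83 ≡ 3 (mod 4), a square root of 10 is 10^((83+1)/4) = 10^21 mod 83.
Repeated squaring: 10^2≡17, 10^4≡40, 10^8≡23, 10^16≡31 (mod 83).
10^21 = 10^(16+4+1) ≡ 33 (mod 83).
Check: 33² = 1089 ≡ 10 (mod 83). The two roots are 33 and 50.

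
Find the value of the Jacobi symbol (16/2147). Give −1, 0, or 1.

Pull out 2^4: since 2147 ≡ 3 (mod 8), (2/2147) = -1, so (2/2147)^4 = +1.
Reached (1/2147) = 1. Collecting the sign flips along the way, the symbol is +1.

1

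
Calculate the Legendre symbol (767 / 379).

First reduce: 767 ≡ 9 (mod 379).
Reciprocity: 9 ≡ 1 and 379 ≡ 3 (mod 4), so (9/379) = +(379/9).
Reduce top mod 9: now compute (1/9).
Reached (1/9) = 1. Collecting the sign flips along the way, the symbol is +1.

1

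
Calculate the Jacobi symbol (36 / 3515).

Pull out 2^2: since 3515 ≡ 3 (mod 8), (2/3515) = -1, so (2/3515)^2 = +1.
Reciprocity: 9 ≡ 1 and 3515 ≡ 3 (mod 4), so (9/3515) = +(3515/9).
Reduce top mod 9: now compute (5/9).
Reciprocity: 5 ≡ 1 and 9 ≡ 1 (mod 4), so (5/9) = +(9/5).
Reduce top mod 5: now compute (4/5).
Pull out 2^2: since 5 ≡ 5 (mod 8), (2/5) = -1, so (2/5)^2 = +1.
Reached (1/5) = 1. Collecting the sign flips along the way, the symbol is +1.

1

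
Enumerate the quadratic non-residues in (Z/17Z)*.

3,5,6,7,10,11,12,14

Square k = 1,…,8 (k and 17−k give the same square):
1²=1, 2²=4, 3²=9, 4²=16, 5²≡8, 6²≡2, 7²≡15, 8²≡13 (mod 17).
The residues are {1, 2, 4, 8, 9, 13, 15, 16}; the non-residues are the remaining 8 nonzero classes.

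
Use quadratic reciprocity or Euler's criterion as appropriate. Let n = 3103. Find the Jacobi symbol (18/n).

1

Pull out 2: since 3103 ≡ 7 (mod 8), (2/3103) = +1.
Reciprocity: 9 ≡ 1 and 3103 ≡ 3 (mod 4), so (9/3103) = +(3103/9).
Reduce top mod 9: now compute (7/9).
Reciprocity: 7 ≡ 3 and 9 ≡ 1 (mod 4), so (7/9) = +(9/7).
Reduce top mod 7: now compute (2/7).
Pull out 2: since 7 ≡ 7 (mod 8), (2/7) = +1.
Reached (1/7) = 1. Collecting the sign flips along the way, the symbol is +1.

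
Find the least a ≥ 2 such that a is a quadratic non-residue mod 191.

7

(2/191) = +1, so 2 is a residue.
(3/191) = +1, so 3 is a residue.
(4/191) = +1, so 4 is a residue.
(5/191) = +1, so 5 is a residue.
(6/191) = +1, so 6 is a residue.
(7/191) = −1, so 7 is the smallest positive non-residue mod 191.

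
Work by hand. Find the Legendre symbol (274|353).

-1

Pull out 2: since 353 ≡ 1 (mod 8), (2/353) = +1.
Reciprocity: 137 ≡ 1 and 353 ≡ 1 (mod 4), so (137/353) = +(353/137).
Reduce top mod 137: now compute (79/137).
Reciprocity: 79 ≡ 3 and 137 ≡ 1 (mod 4), so (79/137) = +(137/79).
Reduce top mod 79: now compute (58/79).
Pull out 2: since 79 ≡ 7 (mod 8), (2/79) = +1.
Reciprocity: 29 ≡ 1 and 79 ≡ 3 (mod 4), so (29/79) = +(79/29).
Reduce top mod 29: now compute (21/29).
Reciprocity: 21 ≡ 1 and 29 ≡ 1 (mod 4), so (21/29) = +(29/21).
Reduce top mod 21: now compute (8/21).
Pull out 2^3: since 21 ≡ 5 (mod 8), (2/21) = -1, so (2/21)^3 = -1.
Reached (1/21) = 1. Collecting the sign flips along the way, the symbol is -1.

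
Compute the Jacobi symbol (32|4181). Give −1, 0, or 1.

-1

Pull out 2^5: since 4181 ≡ 5 (mod 8), (2/4181) = -1, so (2/4181)^5 = -1.
Reached (1/4181) = 1. Collecting the sign flips along the way, the symbol is -1.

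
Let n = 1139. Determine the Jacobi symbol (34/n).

Pull out 2: since 1139 ≡ 3 (mod 8), (2/1139) = -1.
Reciprocity: 17 ≡ 1 and 1139 ≡ 3 (mod 4), so (17/1139) = +(1139/17).
Reduce top mod 17: now compute (0/17).
Top reduces to 0: gcd > 1, so the symbol is 0.

0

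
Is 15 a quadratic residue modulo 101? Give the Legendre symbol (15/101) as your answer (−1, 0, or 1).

Euler's criterion: (15/101) ≡ 15^50 (mod 101).
15^2 ≡ 23 (mod 101)
15^4 ≡ 24 (mod 101)
15^8 ≡ 71 (mod 101)
15^16 ≡ 92 (mod 101)
15^32 ≡ 81 (mod 101)
15^50 = 15^(32+16+2) ≡ 100 (mod 101).
Result is 100 ≡ −1, so (15/101) = −1.

-1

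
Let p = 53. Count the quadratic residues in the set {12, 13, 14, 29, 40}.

3

(12/53) = -1 → non-residue.
(13/53) = +1 → QR.
(14/53) = -1 → non-residue.
(29/53) = +1 → QR.
(40/53) = +1 → QR.
Total quadratic residues among the 5: 3.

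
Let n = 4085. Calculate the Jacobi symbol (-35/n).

First reduce: -35 ≡ 4050 (mod 4085).
Pull out 2: since 4085 ≡ 5 (mod 8), (2/4085) = -1.
Reciprocity: 2025 ≡ 1 and 4085 ≡ 1 (mod 4), so (2025/4085) = +(4085/2025).
Reduce top mod 2025: now compute (35/2025).
Reciprocity: 35 ≡ 3 and 2025 ≡ 1 (mod 4), so (35/2025) = +(2025/35).
Reduce top mod 35: now compute (30/35).
Pull out 2: since 35 ≡ 3 (mod 8), (2/35) = -1.
Reciprocity: 15 ≡ 3 and 35 ≡ 3 (mod 4), so (15/35) = −(35/15).
Reduce top mod 15: now compute (5/15).
Reciprocity: 5 ≡ 1 and 15 ≡ 3 (mod 4), so (5/15) = +(15/5).
Reduce top mod 5: now compute (0/5).
Top reduces to 0: gcd > 1, so the symbol is 0.

0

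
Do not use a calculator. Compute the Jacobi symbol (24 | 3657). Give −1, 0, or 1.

Pull out 2^3: since 3657 ≡ 1 (mod 8), (2/3657) = +1, so (2/3657)^3 = +1.
Reciprocity: 3 ≡ 3 and 3657 ≡ 1 (mod 4), so (3/3657) = +(3657/3).
Reduce top mod 3: now compute (0/3).
Top reduces to 0: gcd > 1, so the symbol is 0.

0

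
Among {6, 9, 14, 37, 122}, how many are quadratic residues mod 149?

(6/149) = +1 → QR.
(9/149) = +1 → QR.
(14/149) = -1 → non-residue.
(37/149) = +1 → QR.
(122/149) = -1 → non-residue.
Total quadratic residues among the 5: 3.

3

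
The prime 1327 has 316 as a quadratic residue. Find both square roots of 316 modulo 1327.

Since 1327 ≡ 3 (mod 4), a square root of 316 is 316^((1327+1)/4) = 316^332 mod 1327.
Repeated squaring: 316^2≡331, 316^4≡747, 316^8≡669, 316^16≡362, 316^32≡998, 316^64≡754, 316^128≡560, 316^256≡428 (mod 1327).
316^332 = 316^(256+64+8+4) ≡ 818 (mod 1327).
Check: 818² = 669124 ≡ 316 (mod 1327). The two roots are 509 and 818.

509, 818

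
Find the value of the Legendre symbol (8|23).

Euler's criterion: (8/23) ≡ 8^11 (mod 23).
8^2 ≡ 18 (mod 23)
8^4 ≡ 2 (mod 23)
8^8 ≡ 4 (mod 23)
8^11 = 8^(8+2+1) ≡ 1 (mod 23).
Result is 1, so (8/23) = 1.

1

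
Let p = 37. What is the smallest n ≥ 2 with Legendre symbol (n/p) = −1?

(2/37) = −1, so 2 is the smallest positive non-residue mod 37.

2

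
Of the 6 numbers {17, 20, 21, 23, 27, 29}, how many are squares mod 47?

3

(17/47) = +1 → QR.
(20/47) = -1 → non-residue.
(21/47) = +1 → QR.
(23/47) = -1 → non-residue.
(27/47) = +1 → QR.
(29/47) = -1 → non-residue.
Total quadratic residues among the 6: 3.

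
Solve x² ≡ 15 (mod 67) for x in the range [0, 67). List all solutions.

22, 45

Since 67 ≡ 3 (mod 4), a square root of 15 is 15^((67+1)/4) = 15^17 mod 67.
Repeated squaring: 15^2≡24, 15^4≡40, 15^8≡59, 15^16≡64 (mod 67).
15^17 = 15^(16+1) ≡ 22 (mod 67).
Check: 22² = 484 ≡ 15 (mod 67). The two roots are 22 and 45.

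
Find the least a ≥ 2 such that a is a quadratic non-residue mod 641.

(2/641) = +1, so 2 is a residue.
(3/641) = −1, so 3 is the smallest positive non-residue mod 641.

3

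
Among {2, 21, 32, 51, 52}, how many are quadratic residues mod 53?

1

(2/53) = -1 → non-residue.
(21/53) = -1 → non-residue.
(32/53) = -1 → non-residue.
(51/53) = -1 → non-residue.
(52/53) = +1 → QR.
Total quadratic residues among the 5: 1.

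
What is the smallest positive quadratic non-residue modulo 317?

2

(2/317) = −1, so 2 is the smallest positive non-residue mod 317.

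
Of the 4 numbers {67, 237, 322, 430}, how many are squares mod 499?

(67/499) = +1 → QR.
(237/499) = +1 → QR.
(322/499) = -1 → non-residue.
(430/499) = -1 → non-residue.
Total quadratic residues among the 4: 2.

2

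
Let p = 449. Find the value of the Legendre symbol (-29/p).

First reduce: -29 ≡ 420 (mod 449).
Pull out 2^2: since 449 ≡ 1 (mod 8), (2/449) = +1, so (2/449)^2 = +1.
Reciprocity: 105 ≡ 1 and 449 ≡ 1 (mod 4), so (105/449) = +(449/105).
Reduce top mod 105: now compute (29/105).
Reciprocity: 29 ≡ 1 and 105 ≡ 1 (mod 4), so (29/105) = +(105/29).
Reduce top mod 29: now compute (18/29).
Pull out 2: since 29 ≡ 5 (mod 8), (2/29) = -1.
Reciprocity: 9 ≡ 1 and 29 ≡ 1 (mod 4), so (9/29) = +(29/9).
Reduce top mod 9: now compute (2/9).
Pull out 2: since 9 ≡ 1 (mod 8), (2/9) = +1.
Reached (1/9) = 1. Collecting the sign flips along the way, the symbol is -1.

-1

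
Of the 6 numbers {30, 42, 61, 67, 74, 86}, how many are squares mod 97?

(30/97) = -1 → non-residue.
(42/97) = -1 → non-residue.
(61/97) = +1 → QR.
(67/97) = -1 → non-residue.
(74/97) = -1 → non-residue.
(86/97) = +1 → QR.
Total quadratic residues among the 6: 2.

2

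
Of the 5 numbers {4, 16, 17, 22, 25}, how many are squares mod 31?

3

(4/31) = +1 → QR.
(16/31) = +1 → QR.
(17/31) = -1 → non-residue.
(22/31) = -1 → non-residue.
(25/31) = +1 → QR.
Total quadratic residues among the 5: 3.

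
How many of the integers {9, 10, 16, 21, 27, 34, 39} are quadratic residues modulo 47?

5

(9/47) = +1 → QR.
(10/47) = -1 → non-residue.
(16/47) = +1 → QR.
(21/47) = +1 → QR.
(27/47) = +1 → QR.
(34/47) = +1 → QR.
(39/47) = -1 → non-residue.
Total quadratic residues among the 7: 5.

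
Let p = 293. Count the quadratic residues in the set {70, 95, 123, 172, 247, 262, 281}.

5

(70/293) = -1 → non-residue.
(95/293) = +1 → QR.
(123/293) = +1 → QR.
(172/293) = +1 → QR.
(247/293) = +1 → QR.
(262/293) = +1 → QR.
(281/293) = -1 → non-residue.
Total quadratic residues among the 7: 5.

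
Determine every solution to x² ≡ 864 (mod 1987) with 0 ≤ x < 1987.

Since 1987 ≡ 3 (mod 4), a square root of 864 is 864^((1987+1)/4) = 864^497 mod 1987.
Repeated squaring: 864^2≡1371, 864^4≡1926, 864^8≡1734, 864^16≡425, 864^32≡1795, 864^64≡1098, 864^128≡1482, 864^256≡689 (mod 1987).
864^497 = 864^(256+128+64+32+16+1) ≡ 1095 (mod 1987).
Check: 1095² = 1199025 ≡ 864 (mod 1987). The two roots are 892 and 1095.

892, 1095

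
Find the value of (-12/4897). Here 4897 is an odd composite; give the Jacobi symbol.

1

First reduce: -12 ≡ 4885 (mod 4897).
Reciprocity: 4885 ≡ 1 and 4897 ≡ 1 (mod 4), so (4885/4897) = +(4897/4885).
Reduce top mod 4885: now compute (12/4885).
Pull out 2^2: since 4885 ≡ 5 (mod 8), (2/4885) = -1, so (2/4885)^2 = +1.
Reciprocity: 3 ≡ 3 and 4885 ≡ 1 (mod 4), so (3/4885) = +(4885/3).
Reduce top mod 3: now compute (1/3).
Reached (1/3) = 1. Collecting the sign flips along the way, the symbol is +1.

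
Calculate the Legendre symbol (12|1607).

Pull out 2^2: since 1607 ≡ 7 (mod 8), (2/1607) = +1, so (2/1607)^2 = +1.
Reciprocity: 3 ≡ 3 and 1607 ≡ 3 (mod 4), so (3/1607) = −(1607/3).
Reduce top mod 3: now compute (2/3).
Pull out 2: since 3 ≡ 3 (mod 8), (2/3) = -1.
Reached (1/3) = 1. Collecting the sign flips along the way, the symbol is +1.

1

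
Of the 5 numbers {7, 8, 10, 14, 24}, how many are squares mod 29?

(7/29) = +1 → QR.
(8/29) = -1 → non-residue.
(10/29) = -1 → non-residue.
(14/29) = -1 → non-residue.
(24/29) = +1 → QR.
Total quadratic residues among the 5: 2.

2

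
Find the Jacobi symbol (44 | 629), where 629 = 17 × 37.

-1

Pull out 2^2: since 629 ≡ 5 (mod 8), (2/629) = -1, so (2/629)^2 = +1.
Reciprocity: 11 ≡ 3 and 629 ≡ 1 (mod 4), so (11/629) = +(629/11).
Reduce top mod 11: now compute (2/11).
Pull out 2: since 11 ≡ 3 (mod 8), (2/11) = -1.
Reached (1/11) = 1. Collecting the sign flips along the way, the symbol is -1.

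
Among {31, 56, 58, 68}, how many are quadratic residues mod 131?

(31/131) = -1 → non-residue.
(56/131) = -1 → non-residue.
(58/131) = +1 → QR.
(68/131) = -1 → non-residue.
Total quadratic residues among the 4: 1.

1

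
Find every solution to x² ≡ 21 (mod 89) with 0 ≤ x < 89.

89 ≡ 1 (mod 4), so we find a root by search.
Trying successive values, 33² = 1089 ≡ 21 (mod 89). The other root is 89 − 33 = 56.

33, 56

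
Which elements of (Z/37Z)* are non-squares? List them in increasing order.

2, 5, 6, 8, 13, 14, 15, 17, 18, 19, 20, 22, 23, 24, 29, 31, 32, 35

Square k = 1,…,18 (k and 37−k give the same square):
1²=1, 2²=4, 3²=9, 4²=16, 5²=25, 6²=36, 7²≡12, 8²≡27, 9²≡7, 10²≡26, 11²≡10, 12²≡33, 13²≡21, 14²≡11, 15²≡3, 16²≡34, 17²≡30, 18²≡28 (mod 37).
The residues are {1, 3, 4, 7, 9, 10, 11, 12, 16, 21, 25, 26, 27, 28, 30, 33, 34, 36}; the non-residues are the remaining 18 nonzero classes.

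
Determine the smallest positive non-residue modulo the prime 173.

2

(2/173) = −1, so 2 is the smallest positive non-residue mod 173.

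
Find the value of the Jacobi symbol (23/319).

1

Reciprocity: 23 ≡ 3 and 319 ≡ 3 (mod 4), so (23/319) = −(319/23).
Reduce top mod 23: now compute (20/23).
Pull out 2^2: since 23 ≡ 7 (mod 8), (2/23) = +1, so (2/23)^2 = +1.
Reciprocity: 5 ≡ 1 and 23 ≡ 3 (mod 4), so (5/23) = +(23/5).
Reduce top mod 5: now compute (3/5).
Reciprocity: 3 ≡ 3 and 5 ≡ 1 (mod 4), so (3/5) = +(5/3).
Reduce top mod 3: now compute (2/3).
Pull out 2: since 3 ≡ 3 (mod 8), (2/3) = -1.
Reached (1/3) = 1. Collecting the sign flips along the way, the symbol is +1.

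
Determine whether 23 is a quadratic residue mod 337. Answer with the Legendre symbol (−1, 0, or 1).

Euler's criterion: (23/337) ≡ 23^168 (mod 337).
23^2 ≡ 192 (mod 337)
23^4 ≡ 131 (mod 337)
23^8 ≡ 311 (mod 337)
23^16 ≡ 2 (mod 337)
23^32 ≡ 4 (mod 337)
23^64 ≡ 16 (mod 337)
23^128 ≡ 256 (mod 337)
23^168 = 23^(128+32+8) ≡ 336 (mod 337).
Result is 336 ≡ −1, so (23/337) = −1.

-1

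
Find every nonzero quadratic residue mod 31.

1, 2, 4, 5, 7, 8, 9, 10, 14, 16, 18, 19, 20, 25, 28

Square k = 1,…,15 (k and 31−k give the same square):
1²=1, 2²=4, 3²=9, 4²=16, 5²=25, 6²≡5, 7²≡18, 8²≡2, 9²≡19, 10²≡7, 11²≡28, 12²≡20, 13²≡14, 14²≡10, 15²≡8 (mod 31).
So the quadratic residues mod 31 are {1, 2, 4, 5, 7, 8, 9, 10, 14, 16, 18, 19, 20, 25, 28}.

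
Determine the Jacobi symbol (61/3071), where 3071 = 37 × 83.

-1

Reciprocity: 61 ≡ 1 and 3071 ≡ 3 (mod 4), so (61/3071) = +(3071/61).
Reduce top mod 61: now compute (21/61).
Reciprocity: 21 ≡ 1 and 61 ≡ 1 (mod 4), so (21/61) = +(61/21).
Reduce top mod 21: now compute (19/21).
Reciprocity: 19 ≡ 3 and 21 ≡ 1 (mod 4), so (19/21) = +(21/19).
Reduce top mod 19: now compute (2/19).
Pull out 2: since 19 ≡ 3 (mod 8), (2/19) = -1.
Reached (1/19) = 1. Collecting the sign flips along the way, the symbol is -1.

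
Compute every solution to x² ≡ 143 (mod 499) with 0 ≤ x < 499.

Since 499 ≡ 3 (mod 4), a square root of 143 is 143^((499+1)/4) = 143^125 mod 499.
Repeated squaring: 143^2≡489, 143^4≡100, 143^8≡20, 143^16≡400, 143^32≡320, 143^64≡105 (mod 499).
143^125 = 143^(64+32+16+8+4+1) ≡ 172 (mod 499).
Check: 172² = 29584 ≡ 143 (mod 499). The two roots are 172 and 327.

172, 327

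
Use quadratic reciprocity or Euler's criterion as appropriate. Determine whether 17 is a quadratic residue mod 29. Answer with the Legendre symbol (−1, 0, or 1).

Reciprocity: 17 ≡ 1 and 29 ≡ 1 (mod 4), so (17/29) = +(29/17).
Reduce top mod 17: now compute (12/17).
Pull out 2^2: since 17 ≡ 1 (mod 8), (2/17) = +1, so (2/17)^2 = +1.
Reciprocity: 3 ≡ 3 and 17 ≡ 1 (mod 4), so (3/17) = +(17/3).
Reduce top mod 3: now compute (2/3).
Pull out 2: since 3 ≡ 3 (mod 8), (2/3) = -1.
Reached (1/3) = 1. Collecting the sign flips along the way, the symbol is -1.

-1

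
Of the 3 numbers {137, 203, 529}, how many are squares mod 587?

3

(137/587) = +1 → QR.
(203/587) = +1 → QR.
(529/587) = +1 → QR.
Total quadratic residues among the 3: 3.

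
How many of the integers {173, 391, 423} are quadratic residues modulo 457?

1

(173/457) = -1 → non-residue.
(391/457) = -1 → non-residue.
(423/457) = +1 → QR.
Total quadratic residues among the 3: 1.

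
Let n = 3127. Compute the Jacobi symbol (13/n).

Reciprocity: 13 ≡ 1 and 3127 ≡ 3 (mod 4), so (13/3127) = +(3127/13).
Reduce top mod 13: now compute (7/13).
Reciprocity: 7 ≡ 3 and 13 ≡ 1 (mod 4), so (7/13) = +(13/7).
Reduce top mod 7: now compute (6/7).
Pull out 2: since 7 ≡ 7 (mod 8), (2/7) = +1.
Reciprocity: 3 ≡ 3 and 7 ≡ 3 (mod 4), so (3/7) = −(7/3).
Reduce top mod 3: now compute (1/3).
Reached (1/3) = 1. Collecting the sign flips along the way, the symbol is -1.

-1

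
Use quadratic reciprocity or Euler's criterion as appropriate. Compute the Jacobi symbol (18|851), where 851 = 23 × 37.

-1

Pull out 2: since 851 ≡ 3 (mod 8), (2/851) = -1.
Reciprocity: 9 ≡ 1 and 851 ≡ 3 (mod 4), so (9/851) = +(851/9).
Reduce top mod 9: now compute (5/9).
Reciprocity: 5 ≡ 1 and 9 ≡ 1 (mod 4), so (5/9) = +(9/5).
Reduce top mod 5: now compute (4/5).
Pull out 2^2: since 5 ≡ 5 (mod 8), (2/5) = -1, so (2/5)^2 = +1.
Reached (1/5) = 1. Collecting the sign flips along the way, the symbol is -1.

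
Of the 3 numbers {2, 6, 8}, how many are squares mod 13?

0

(2/13) = -1 → non-residue.
(6/13) = -1 → non-residue.
(8/13) = -1 → non-residue.
Total quadratic residues among the 3: 0.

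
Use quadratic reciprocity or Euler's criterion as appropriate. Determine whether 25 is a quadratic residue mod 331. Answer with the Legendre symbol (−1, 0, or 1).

1

Reciprocity: 25 ≡ 1 and 331 ≡ 3 (mod 4), so (25/331) = +(331/25).
Reduce top mod 25: now compute (6/25).
Pull out 2: since 25 ≡ 1 (mod 8), (2/25) = +1.
Reciprocity: 3 ≡ 3 and 25 ≡ 1 (mod 4), so (3/25) = +(25/3).
Reduce top mod 3: now compute (1/3).
Reached (1/3) = 1. Collecting the sign flips along the way, the symbol is +1.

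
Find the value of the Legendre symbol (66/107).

Euler's criterion: (66/107) ≡ 66^53 (mod 107).
66^2 ≡ 76 (mod 107)
66^4 ≡ 105 (mod 107)
66^8 ≡ 4 (mod 107)
66^16 ≡ 16 (mod 107)
66^32 ≡ 42 (mod 107)
66^53 = 66^(32+16+4+1) ≡ 106 (mod 107).
Result is 106 ≡ −1, so (66/107) = −1.

-1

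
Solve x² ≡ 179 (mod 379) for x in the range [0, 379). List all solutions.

Since 379 ≡ 3 (mod 4), a square root of 179 is 179^((379+1)/4) = 179^95 mod 379.
Repeated squaring: 179^2≡205, 179^4≡335, 179^8≡41, 179^16≡165, 179^32≡316, 179^64≡179 (mod 379).
179^95 = 179^(64+16+8+4+2+1) ≡ 316 (mod 379).
Check: 316² = 99856 ≡ 179 (mod 379). The two roots are 63 and 316.

63, 316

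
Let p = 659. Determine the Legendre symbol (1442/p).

-1

Euler's criterion: (1442/659) ≡ 124^329 (mod 659).
124^2 ≡ 219 (mod 659)
124^4 ≡ 513 (mod 659)
124^8 ≡ 228 (mod 659)
124^16 ≡ 582 (mod 659)
124^32 ≡ 657 (mod 659)
124^64 ≡ 4 (mod 659)
124^128 ≡ 16 (mod 659)
124^256 ≡ 256 (mod 659)
124^329 = 124^(256+64+8+1) ≡ 658 (mod 659).
Result is 658 ≡ −1, so (1442/659) = −1.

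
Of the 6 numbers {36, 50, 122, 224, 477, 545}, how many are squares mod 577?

(36/577) = +1 → QR.
(50/577) = +1 → QR.
(122/577) = -1 → non-residue.
(224/577) = -1 → non-residue.
(477/577) = +1 → QR.
(545/577) = +1 → QR.
Total quadratic residues among the 6: 4.

4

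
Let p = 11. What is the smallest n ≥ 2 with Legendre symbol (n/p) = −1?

2

(2/11) = −1, so 2 is the smallest positive non-residue mod 11.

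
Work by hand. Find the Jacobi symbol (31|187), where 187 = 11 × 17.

Reciprocity: 31 ≡ 3 and 187 ≡ 3 (mod 4), so (31/187) = −(187/31).
Reduce top mod 31: now compute (1/31).
Reached (1/31) = 1. Collecting the sign flips along the way, the symbol is -1.

-1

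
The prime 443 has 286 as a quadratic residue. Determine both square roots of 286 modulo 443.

Since 443 ≡ 3 (mod 4), a square root of 286 is 286^((443+1)/4) = 286^111 mod 443.
Repeated squaring: 286^2≡284, 286^4≡30, 286^8≡14, 286^16≡196, 286^32≡318, 286^64≡120 (mod 443).
286^111 = 286^(64+32+8+4+2+1) ≡ 27 (mod 443).
Check: 27² = 729 ≡ 286 (mod 443). The two roots are 27 and 416.

27, 416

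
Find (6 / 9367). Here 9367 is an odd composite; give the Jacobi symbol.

-1

Pull out 2: since 9367 ≡ 7 (mod 8), (2/9367) = +1.
Reciprocity: 3 ≡ 3 and 9367 ≡ 3 (mod 4), so (3/9367) = −(9367/3).
Reduce top mod 3: now compute (1/3).
Reached (1/3) = 1. Collecting the sign flips along the way, the symbol is -1.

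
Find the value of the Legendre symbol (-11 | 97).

First reduce: -11 ≡ 86 (mod 97).
Pull out 2: since 97 ≡ 1 (mod 8), (2/97) = +1.
Reciprocity: 43 ≡ 3 and 97 ≡ 1 (mod 4), so (43/97) = +(97/43).
Reduce top mod 43: now compute (11/43).
Reciprocity: 11 ≡ 3 and 43 ≡ 3 (mod 4), so (11/43) = −(43/11).
Reduce top mod 11: now compute (10/11).
Pull out 2: since 11 ≡ 3 (mod 8), (2/11) = -1.
Reciprocity: 5 ≡ 1 and 11 ≡ 3 (mod 4), so (5/11) = +(11/5).
Reduce top mod 5: now compute (1/5).
Reached (1/5) = 1. Collecting the sign flips along the way, the symbol is +1.

1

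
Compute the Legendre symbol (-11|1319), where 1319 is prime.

-1

First reduce: -11 ≡ 1308 (mod 1319).
Pull out 2^2: since 1319 ≡ 7 (mod 8), (2/1319) = +1, so (2/1319)^2 = +1.
Reciprocity: 327 ≡ 3 and 1319 ≡ 3 (mod 4), so (327/1319) = −(1319/327).
Reduce top mod 327: now compute (11/327).
Reciprocity: 11 ≡ 3 and 327 ≡ 3 (mod 4), so (11/327) = −(327/11).
Reduce top mod 11: now compute (8/11).
Pull out 2^3: since 11 ≡ 3 (mod 8), (2/11) = -1, so (2/11)^3 = -1.
Reached (1/11) = 1. Collecting the sign flips along the way, the symbol is -1.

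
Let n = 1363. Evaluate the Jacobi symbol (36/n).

Pull out 2^2: since 1363 ≡ 3 (mod 8), (2/1363) = -1, so (2/1363)^2 = +1.
Reciprocity: 9 ≡ 1 and 1363 ≡ 3 (mod 4), so (9/1363) = +(1363/9).
Reduce top mod 9: now compute (4/9).
Pull out 2^2: since 9 ≡ 1 (mod 8), (2/9) = +1, so (2/9)^2 = +1.
Reached (1/9) = 1. Collecting the sign flips along the way, the symbol is +1.

1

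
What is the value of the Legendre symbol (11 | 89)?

1

Euler's criterion: (11/89) ≡ 11^44 (mod 89).
11^2 ≡ 32 (mod 89)
11^4 ≡ 45 (mod 89)
11^8 ≡ 67 (mod 89)
11^16 ≡ 39 (mod 89)
11^32 ≡ 8 (mod 89)
11^44 = 11^(32+8+4) ≡ 1 (mod 89).
Result is 1, so (11/89) = 1.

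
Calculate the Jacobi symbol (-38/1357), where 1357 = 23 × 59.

First reduce: -38 ≡ 1319 (mod 1357).
Reciprocity: 1319 ≡ 3 and 1357 ≡ 1 (mod 4), so (1319/1357) = +(1357/1319).
Reduce top mod 1319: now compute (38/1319).
Pull out 2: since 1319 ≡ 7 (mod 8), (2/1319) = +1.
Reciprocity: 19 ≡ 3 and 1319 ≡ 3 (mod 4), so (19/1319) = −(1319/19).
Reduce top mod 19: now compute (8/19).
Pull out 2^3: since 19 ≡ 3 (mod 8), (2/19) = -1, so (2/19)^3 = -1.
Reached (1/19) = 1. Collecting the sign flips along the way, the symbol is +1.

1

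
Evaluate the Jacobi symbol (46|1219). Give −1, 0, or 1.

0

Pull out 2: since 1219 ≡ 3 (mod 8), (2/1219) = -1.
Reciprocity: 23 ≡ 3 and 1219 ≡ 3 (mod 4), so (23/1219) = −(1219/23).
Reduce top mod 23: now compute (0/23).
Top reduces to 0: gcd > 1, so the symbol is 0.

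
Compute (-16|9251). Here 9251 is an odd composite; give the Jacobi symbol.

-1

First reduce: -16 ≡ 9235 (mod 9251).
Reciprocity: 9235 ≡ 3 and 9251 ≡ 3 (mod 4), so (9235/9251) = −(9251/9235).
Reduce top mod 9235: now compute (16/9235).
Pull out 2^4: since 9235 ≡ 3 (mod 8), (2/9235) = -1, so (2/9235)^4 = +1.
Reached (1/9235) = 1. Collecting the sign flips along the way, the symbol is -1.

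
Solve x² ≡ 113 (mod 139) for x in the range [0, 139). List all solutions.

Since 139 ≡ 3 (mod 4), a square root of 113 is 113^((139+1)/4) = 113^35 mod 139.
Repeated squaring: 113^2≡120, 113^4≡83, 113^8≡78, 113^16≡107, 113^32≡51 (mod 139).
113^35 = 113^(32+2+1) ≡ 35 (mod 139).
Check: 35² = 1225 ≡ 113 (mod 139). The two roots are 35 and 104.

35, 104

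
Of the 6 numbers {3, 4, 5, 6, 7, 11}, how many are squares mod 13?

2

(3/13) = +1 → QR.
(4/13) = +1 → QR.
(5/13) = -1 → non-residue.
(6/13) = -1 → non-residue.
(7/13) = -1 → non-residue.
(11/13) = -1 → non-residue.
Total quadratic residues among the 6: 2.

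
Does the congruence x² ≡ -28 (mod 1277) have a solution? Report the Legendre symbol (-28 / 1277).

-1

First reduce: -28 ≡ 1249 (mod 1277).
Reciprocity: 1249 ≡ 1 and 1277 ≡ 1 (mod 4), so (1249/1277) = +(1277/1249).
Reduce top mod 1249: now compute (28/1249).
Pull out 2^2: since 1249 ≡ 1 (mod 8), (2/1249) = +1, so (2/1249)^2 = +1.
Reciprocity: 7 ≡ 3 and 1249 ≡ 1 (mod 4), so (7/1249) = +(1249/7).
Reduce top mod 7: now compute (3/7).
Reciprocity: 3 ≡ 3 and 7 ≡ 3 (mod 4), so (3/7) = −(7/3).
Reduce top mod 3: now compute (1/3).
Reached (1/3) = 1. Collecting the sign flips along the way, the symbol is -1.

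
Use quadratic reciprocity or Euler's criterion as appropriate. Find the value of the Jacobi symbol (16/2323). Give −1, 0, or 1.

Pull out 2^4: since 2323 ≡ 3 (mod 8), (2/2323) = -1, so (2/2323)^4 = +1.
Reached (1/2323) = 1. Collecting the sign flips along the way, the symbol is +1.

1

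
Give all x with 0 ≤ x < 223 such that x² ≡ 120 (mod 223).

41, 182

Since 223 ≡ 3 (mod 4), a square root of 120 is 120^((223+1)/4) = 120^56 mod 223.
Repeated squaring: 120^2≡128, 120^4≡105, 120^8≡98, 120^16≡15, 120^32≡2 (mod 223).
120^56 = 120^(32+16+8) ≡ 41 (mod 223).
Check: 41² = 1681 ≡ 120 (mod 223). The two roots are 41 and 182.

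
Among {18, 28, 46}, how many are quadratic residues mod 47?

(18/47) = +1 → QR.
(28/47) = +1 → QR.
(46/47) = -1 → non-residue.
Total quadratic residues among the 3: 2.

2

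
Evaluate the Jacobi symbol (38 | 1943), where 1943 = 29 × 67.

-1

Pull out 2: since 1943 ≡ 7 (mod 8), (2/1943) = +1.
Reciprocity: 19 ≡ 3 and 1943 ≡ 3 (mod 4), so (19/1943) = −(1943/19).
Reduce top mod 19: now compute (5/19).
Reciprocity: 5 ≡ 1 and 19 ≡ 3 (mod 4), so (5/19) = +(19/5).
Reduce top mod 5: now compute (4/5).
Pull out 2^2: since 5 ≡ 5 (mod 8), (2/5) = -1, so (2/5)^2 = +1.
Reached (1/5) = 1. Collecting the sign flips along the way, the symbol is -1.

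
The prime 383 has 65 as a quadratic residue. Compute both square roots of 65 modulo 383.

Since 383 ≡ 3 (mod 4), a square root of 65 is 65^((383+1)/4) = 65^96 mod 383.
Repeated squaring: 65^2≡12, 65^4≡144, 65^8≡54, 65^16≡235, 65^32≡73, 65^64≡350 (mod 383).
65^96 = 65^(64+32) ≡ 272 (mod 383).
Check: 272² = 73984 ≡ 65 (mod 383). The two roots are 111 and 272.

111, 272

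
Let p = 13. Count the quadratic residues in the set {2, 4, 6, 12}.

2

(2/13) = -1 → non-residue.
(4/13) = +1 → QR.
(6/13) = -1 → non-residue.
(12/13) = +1 → QR.
Total quadratic residues among the 4: 2.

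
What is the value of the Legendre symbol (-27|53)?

-1

First reduce: -27 ≡ 26 (mod 53).
Pull out 2: since 53 ≡ 5 (mod 8), (2/53) = -1.
Reciprocity: 13 ≡ 1 and 53 ≡ 1 (mod 4), so (13/53) = +(53/13).
Reduce top mod 13: now compute (1/13).
Reached (1/13) = 1. Collecting the sign flips along the way, the symbol is -1.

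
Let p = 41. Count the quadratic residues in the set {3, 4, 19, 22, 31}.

(3/41) = -1 → non-residue.
(4/41) = +1 → QR.
(19/41) = -1 → non-residue.
(22/41) = -1 → non-residue.
(31/41) = +1 → QR.
Total quadratic residues among the 5: 2.

2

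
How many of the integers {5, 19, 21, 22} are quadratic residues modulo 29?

2

(5/29) = +1 → QR.
(19/29) = -1 → non-residue.
(21/29) = -1 → non-residue.
(22/29) = +1 → QR.
Total quadratic residues among the 4: 2.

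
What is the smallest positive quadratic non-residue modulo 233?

3

(2/233) = +1, so 2 is a residue.
(3/233) = −1, so 3 is the smallest positive non-residue mod 233.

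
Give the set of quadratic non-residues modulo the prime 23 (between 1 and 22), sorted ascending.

5 7 10 11 14 15 17 19 20 21 22

Square k = 1,…,11 (k and 23−k give the same square):
1²=1, 2²=4, 3²=9, 4²=16, 5²≡2, 6²≡13, 7²≡3, 8²≡18, 9²≡12, 10²≡8, 11²≡6 (mod 23).
The residues are {1, 2, 3, 4, 6, 8, 9, 12, 13, 16, 18}; the non-residues are the remaining 11 nonzero classes.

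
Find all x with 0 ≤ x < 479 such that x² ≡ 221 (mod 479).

99, 380

Since 479 ≡ 3 (mod 4), a square root of 221 is 221^((479+1)/4) = 221^120 mod 479.
Repeated squaring: 221^2≡462, 221^4≡289, 221^8≡175, 221^16≡448, 221^32≡3, 221^64≡9 (mod 479).
221^120 = 221^(64+32+16+8) ≡ 99 (mod 479).
Check: 99² = 9801 ≡ 221 (mod 479). The two roots are 99 and 380.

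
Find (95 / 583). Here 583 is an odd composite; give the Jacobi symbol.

-1

Reciprocity: 95 ≡ 3 and 583 ≡ 3 (mod 4), so (95/583) = −(583/95).
Reduce top mod 95: now compute (13/95).
Reciprocity: 13 ≡ 1 and 95 ≡ 3 (mod 4), so (13/95) = +(95/13).
Reduce top mod 13: now compute (4/13).
Pull out 2^2: since 13 ≡ 5 (mod 8), (2/13) = -1, so (2/13)^2 = +1.
Reached (1/13) = 1. Collecting the sign flips along the way, the symbol is -1.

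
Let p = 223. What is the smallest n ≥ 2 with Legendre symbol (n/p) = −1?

(2/223) = +1, so 2 is a residue.
(3/223) = −1, so 3 is the smallest positive non-residue mod 223.

3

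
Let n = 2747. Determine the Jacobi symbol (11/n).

Reciprocity: 11 ≡ 3 and 2747 ≡ 3 (mod 4), so (11/2747) = −(2747/11).
Reduce top mod 11: now compute (8/11).
Pull out 2^3: since 11 ≡ 3 (mod 8), (2/11) = -1, so (2/11)^3 = -1.
Reached (1/11) = 1. Collecting the sign flips along the way, the symbol is +1.

1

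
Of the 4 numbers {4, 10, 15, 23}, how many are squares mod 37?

2

(4/37) = +1 → QR.
(10/37) = +1 → QR.
(15/37) = -1 → non-residue.
(23/37) = -1 → non-residue.
Total quadratic residues among the 4: 2.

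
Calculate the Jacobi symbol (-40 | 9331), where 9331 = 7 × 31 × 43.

First reduce: -40 ≡ 9291 (mod 9331).
Reciprocity: 9291 ≡ 3 and 9331 ≡ 3 (mod 4), so (9291/9331) = −(9331/9291).
Reduce top mod 9291: now compute (40/9291).
Pull out 2^3: since 9291 ≡ 3 (mod 8), (2/9291) = -1, so (2/9291)^3 = -1.
Reciprocity: 5 ≡ 1 and 9291 ≡ 3 (mod 4), so (5/9291) = +(9291/5).
Reduce top mod 5: now compute (1/5).
Reached (1/5) = 1. Collecting the sign flips along the way, the symbol is +1.

1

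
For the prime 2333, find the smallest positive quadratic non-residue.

(2/2333) = −1, so 2 is the smallest positive non-residue mod 2333.

2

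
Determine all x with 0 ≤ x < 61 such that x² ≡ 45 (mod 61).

61 ≡ 1 (mod 4), so we find a root by search.
Trying successive values, 17² = 289 ≡ 45 (mod 61). The other root is 61 − 17 = 44.

17, 44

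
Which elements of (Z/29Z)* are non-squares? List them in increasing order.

Square k = 1,…,14 (k and 29−k give the same square):
1²=1, 2²=4, 3²=9, 4²=16, 5²=25, 6²≡7, 7²≡20, 8²≡6, 9²≡23, 10²≡13, 11²≡5, 12²≡28, 13²≡24, 14²≡22 (mod 29).
The residues are {1, 4, 5, 6, 7, 9, 13, 16, 20, 22, 23, 24, 25, 28}; the non-residues are the remaining 14 nonzero classes.

2, 3, 8, 10, 11, 12, 14, 15, 17, 18, 19, 21, 26, 27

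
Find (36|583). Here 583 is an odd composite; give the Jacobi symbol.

1

Pull out 2^2: since 583 ≡ 7 (mod 8), (2/583) = +1, so (2/583)^2 = +1.
Reciprocity: 9 ≡ 1 and 583 ≡ 3 (mod 4), so (9/583) = +(583/9).
Reduce top mod 9: now compute (7/9).
Reciprocity: 7 ≡ 3 and 9 ≡ 1 (mod 4), so (7/9) = +(9/7).
Reduce top mod 7: now compute (2/7).
Pull out 2: since 7 ≡ 7 (mod 8), (2/7) = +1.
Reached (1/7) = 1. Collecting the sign flips along the way, the symbol is +1.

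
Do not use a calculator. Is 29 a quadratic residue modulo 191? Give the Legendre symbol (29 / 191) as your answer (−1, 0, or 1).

Euler's criterion: (29/191) ≡ 29^95 (mod 191).
29^2 ≡ 77 (mod 191)
29^4 ≡ 8 (mod 191)
29^8 ≡ 64 (mod 191)
29^16 ≡ 85 (mod 191)
29^32 ≡ 158 (mod 191)
29^64 ≡ 134 (mod 191)
29^95 = 29^(64+16+8+4+2+1) ≡ 190 (mod 191).
Result is 190 ≡ −1, so (29/191) = −1.

-1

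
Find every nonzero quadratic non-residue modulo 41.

3 6 7 11 12 13 14 15 17 19 22 24 26 27 28 29 30 34 35 38

Square k = 1,…,20 (k and 41−k give the same square):
1²=1, 2²=4, 3²=9, 4²=16, 5²=25, 6²=36, 7²≡8, 8²≡23, 9²≡40, 10²≡18, 11²≡39, 12²≡21, 13²≡5, 14²≡32, 15²≡20, 16²≡10, 17²≡2, 18²≡37, 19²≡33, 20²≡31 (mod 41).
The residues are {1, 2, 4, 5, 8, 9, 10, 16, 18, 20, 21, 23, 25, 31, 32, 33, 36, 37, 39, 40}; the non-residues are the remaining 20 nonzero classes.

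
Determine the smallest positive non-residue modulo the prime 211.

2

(2/211) = −1, so 2 is the smallest positive non-residue mod 211.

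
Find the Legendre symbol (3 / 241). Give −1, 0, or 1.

1

Reciprocity: 3 ≡ 3 and 241 ≡ 1 (mod 4), so (3/241) = +(241/3).
Reduce top mod 3: now compute (1/3).
Reached (1/3) = 1. Collecting the sign flips along the way, the symbol is +1.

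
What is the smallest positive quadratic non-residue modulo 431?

7

(2/431) = +1, so 2 is a residue.
(3/431) = +1, so 3 is a residue.
(4/431) = +1, so 4 is a residue.
(5/431) = +1, so 5 is a residue.
(6/431) = +1, so 6 is a residue.
(7/431) = −1, so 7 is the smallest positive non-residue mod 431.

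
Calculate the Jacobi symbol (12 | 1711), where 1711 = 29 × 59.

-1

Pull out 2^2: since 1711 ≡ 7 (mod 8), (2/1711) = +1, so (2/1711)^2 = +1.
Reciprocity: 3 ≡ 3 and 1711 ≡ 3 (mod 4), so (3/1711) = −(1711/3).
Reduce top mod 3: now compute (1/3).
Reached (1/3) = 1. Collecting the sign flips along the way, the symbol is -1.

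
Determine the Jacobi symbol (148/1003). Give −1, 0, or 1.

Pull out 2^2: since 1003 ≡ 3 (mod 8), (2/1003) = -1, so (2/1003)^2 = +1.
Reciprocity: 37 ≡ 1 and 1003 ≡ 3 (mod 4), so (37/1003) = +(1003/37).
Reduce top mod 37: now compute (4/37).
Pull out 2^2: since 37 ≡ 5 (mod 8), (2/37) = -1, so (2/37)^2 = +1.
Reached (1/37) = 1. Collecting the sign flips along the way, the symbol is +1.

1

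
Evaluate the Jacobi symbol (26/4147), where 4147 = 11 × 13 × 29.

0

Pull out 2: since 4147 ≡ 3 (mod 8), (2/4147) = -1.
Reciprocity: 13 ≡ 1 and 4147 ≡ 3 (mod 4), so (13/4147) = +(4147/13).
Reduce top mod 13: now compute (0/13).
Top reduces to 0: gcd > 1, so the symbol is 0.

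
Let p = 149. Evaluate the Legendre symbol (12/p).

Euler's criterion: (12/149) ≡ 12^74 (mod 149).
12^2 ≡ 144 (mod 149)
12^4 ≡ 25 (mod 149)
12^8 ≡ 29 (mod 149)
12^16 ≡ 96 (mod 149)
12^32 ≡ 127 (mod 149)
12^64 ≡ 37 (mod 149)
12^74 = 12^(64+8+2) ≡ 148 (mod 149).
Result is 148 ≡ −1, so (12/149) = −1.

-1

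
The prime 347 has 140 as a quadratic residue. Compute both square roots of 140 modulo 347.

54, 293

Since 347 ≡ 3 (mod 4), a square root of 140 is 140^((347+1)/4) = 140^87 mod 347.
Repeated squaring: 140^2≡168, 140^4≡117, 140^8≡156, 140^16≡46, 140^32≡34, 140^64≡115 (mod 347).
140^87 = 140^(64+16+4+2+1) ≡ 293 (mod 347).
Check: 293² = 85849 ≡ 140 (mod 347). The two roots are 54 and 293.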